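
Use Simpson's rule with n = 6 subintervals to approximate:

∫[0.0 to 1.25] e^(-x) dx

f(x) = e^(-x)
a = 0.0, b = 1.25, n = 6
h = (b - a)/n = 0.208333

Simpson's rule: (h/3)[f(x₀) + 4f(x₁) + 2f(x₂) + ... + f(xₙ)]

x_0 = 0.0000, f(x_0) = 1.000000, coefficient = 1
x_1 = 0.2083, f(x_1) = 0.811936, coefficient = 4
x_2 = 0.4167, f(x_2) = 0.659241, coefficient = 2
x_3 = 0.6250, f(x_3) = 0.535261, coefficient = 4
x_4 = 0.8333, f(x_4) = 0.434598, coefficient = 2
x_5 = 1.0417, f(x_5) = 0.352866, coefficient = 4
x_6 = 1.2500, f(x_6) = 0.286505, coefficient = 1

I ≈ (0.208333/3) × 10.274438 = 0.713503
Exact value: 0.713495
Error: 0.000007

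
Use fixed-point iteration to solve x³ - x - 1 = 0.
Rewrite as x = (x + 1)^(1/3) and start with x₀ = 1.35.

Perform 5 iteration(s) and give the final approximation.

Equation: x³ - x - 1 = 0
Fixed-point form: x = (x + 1)^(1/3)
x₀ = 1.35

x_1 = g(1.350000) = 1.329503
x_2 = g(1.329503) = 1.325626
x_3 = g(1.325626) = 1.324890
x_4 = g(1.324890) = 1.324751
x_5 = g(1.324751) = 1.324724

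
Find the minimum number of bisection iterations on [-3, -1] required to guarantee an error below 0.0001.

We need (b-a)/2^n ≤ 0.0001
(-1 - (-3))/2^n ≤ 0.0001
2/2^n ≤ 0.0001
2^n ≥ 20000
n ≥ log₂(20000) = 14.29
n ≥ 15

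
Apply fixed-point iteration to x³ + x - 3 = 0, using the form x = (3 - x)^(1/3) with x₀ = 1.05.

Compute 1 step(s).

Equation: x³ + x - 3 = 0
Fixed-point form: x = (3 - x)^(1/3)
x₀ = 1.05

x_1 = g(1.050000) = 1.249333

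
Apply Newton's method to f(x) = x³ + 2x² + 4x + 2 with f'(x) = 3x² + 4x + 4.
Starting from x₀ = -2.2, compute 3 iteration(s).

f(x) = x³ + 2x² + 4x + 2
f'(x) = 3x² + 4x + 4
x₀ = -2.2

Newton-Raphson formula: x_{n+1} = x_n - f(x_n)/f'(x_n)

Iteration 1:
  f(-2.200000) = -7.768000
  f'(-2.200000) = 9.720000
  x_1 = -2.200000 - (-7.768000)/9.720000 = -1.400823
Iteration 2:
  f(-1.400823) = -2.427524
  f'(-1.400823) = 4.283623
  x_2 = -1.400823 - (-2.427524)/4.283623 = -0.834124
Iteration 3:
  f(-0.834124) = -0.525324
  f'(-0.834124) = 2.750793
  x_3 = -0.834124 - (-0.525324)/2.750793 = -0.643153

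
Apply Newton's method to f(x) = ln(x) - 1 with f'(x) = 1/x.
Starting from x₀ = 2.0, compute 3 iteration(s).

f(x) = ln(x) - 1
f'(x) = 1/x
x₀ = 2.0

Newton-Raphson formula: x_{n+1} = x_n - f(x_n)/f'(x_n)

Iteration 1:
  f(2.000000) = -0.306853
  f'(2.000000) = 0.500000
  x_1 = 2.000000 - (-0.306853)/0.500000 = 2.613706
Iteration 2:
  f(2.613706) = -0.039231
  f'(2.613706) = 0.382599
  x_2 = 2.613706 - (-0.039231)/0.382599 = 2.716244
Iteration 3:
  f(2.716244) = -0.000750
  f'(2.716244) = 0.368155
  x_3 = 2.716244 - (-0.000750)/0.368155 = 2.718281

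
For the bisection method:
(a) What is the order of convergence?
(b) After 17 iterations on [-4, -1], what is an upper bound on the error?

(a) Bisection has linear (order 1) convergence; the error is halved each step.

(b) Error bound = (b-a)/2^n = (-1 - (-4))/2^{17}
    = 3/2^{17}

(a) 1 (linear); (b) error ≤ 2.29e-05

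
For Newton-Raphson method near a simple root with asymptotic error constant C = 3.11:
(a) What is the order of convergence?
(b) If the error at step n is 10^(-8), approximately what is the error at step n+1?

(a) Newton-Raphson has quadratic (order 2) convergence near simple roots.
    This means |e_{n+1}| ≈ C|e_n|².

(b) With |e_n| = 10^(-8) and C = 3.11:
    |e_{n+1}| ≈ 3.11 × (10^(-8))² = 3.11 × 10^(-16)

(a) 2 (quadratic); (b) |e_{n+1}| ≈ 3.110e-16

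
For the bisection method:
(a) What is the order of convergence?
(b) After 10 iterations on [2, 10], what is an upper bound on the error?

(a) Bisection has linear (order 1) convergence; the error is halved each step.

(b) Error bound = (b-a)/2^n = (10 - 2)/2^{10}
    = 8/2^{10}

(a) 1 (linear); (b) error ≤ 7.81e-03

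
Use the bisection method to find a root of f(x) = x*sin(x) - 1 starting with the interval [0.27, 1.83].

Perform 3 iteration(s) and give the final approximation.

f(x) = x*sin(x) - 1
Initial interval: [0.27, 1.83]

Iteration 1:
  c_1 = (0.270000 + 1.830000)/2 = 1.050000
  f(c_1) = f(1.050000) = -0.089206
  f(a) × f(c) ≥ 0, new interval: [1.050000, 1.830000]
Iteration 2:
  c_2 = (1.050000 + 1.830000)/2 = 1.440000
  f(c_2) = f(1.440000) = 0.427700
  f(a) × f(c) < 0, new interval: [1.050000, 1.440000]
Iteration 3:
  c_3 = (1.050000 + 1.440000)/2 = 1.245000
  f(c_3) = f(1.245000) = 0.179508
  f(a) × f(c) < 0, new interval: [1.050000, 1.245000]

After 3 iteration(s), the approximation is c_3 = 1.245000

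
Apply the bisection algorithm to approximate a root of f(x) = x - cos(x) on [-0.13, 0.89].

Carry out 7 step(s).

f(x) = x - cos(x)
Initial interval: [-0.13, 0.89]

Iteration 1:
  c_1 = (-0.130000 + 0.890000)/2 = 0.380000
  f(c_1) = f(0.380000) = -0.548665
  f(a) × f(c) ≥ 0, new interval: [0.380000, 0.890000]
Iteration 2:
  c_2 = (0.380000 + 0.890000)/2 = 0.635000
  f(c_2) = f(0.635000) = -0.170072
  f(a) × f(c) ≥ 0, new interval: [0.635000, 0.890000]
Iteration 3:
  c_3 = (0.635000 + 0.890000)/2 = 0.762500
  f(c_3) = f(0.762500) = 0.039389
  f(a) × f(c) < 0, new interval: [0.635000, 0.762500]
Iteration 4:
  c_4 = (0.635000 + 0.762500)/2 = 0.698750
  f(c_4) = f(0.698750) = -0.066897
  f(a) × f(c) ≥ 0, new interval: [0.698750, 0.762500]
Iteration 5:
  c_5 = (0.698750 + 0.762500)/2 = 0.730625
  f(c_5) = f(0.730625) = -0.014132
  f(a) × f(c) ≥ 0, new interval: [0.730625, 0.762500]
Iteration 6:
  c_6 = (0.730625 + 0.762500)/2 = 0.746563
  f(c_6) = f(0.746563) = 0.012535
  f(a) × f(c) < 0, new interval: [0.730625, 0.746563]
Iteration 7:
  c_7 = (0.730625 + 0.746563)/2 = 0.738594
  f(c_7) = f(0.738594) = -0.000822
  f(a) × f(c) ≥ 0, new interval: [0.738594, 0.746563]

After 7 iteration(s), the approximation is c_7 = 0.738594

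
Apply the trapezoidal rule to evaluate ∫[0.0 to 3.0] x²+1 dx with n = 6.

f(x) = x²+1
a = 0.0, b = 3.0, n = 6
h = (b - a)/n = 0.500000

Trapezoidal rule: (h/2)[f(x₀) + 2f(x₁) + 2f(x₂) + ... + f(xₙ)]

x_0 = 0.0000, f(x_0) = 1.000000, coefficient = 1
x_1 = 0.5000, f(x_1) = 1.250000, coefficient = 2
x_2 = 1.0000, f(x_2) = 2.000000, coefficient = 2
x_3 = 1.5000, f(x_3) = 3.250000, coefficient = 2
x_4 = 2.0000, f(x_4) = 5.000000, coefficient = 2
x_5 = 2.5000, f(x_5) = 7.250000, coefficient = 2
x_6 = 3.0000, f(x_6) = 10.000000, coefficient = 1

I ≈ (0.500000/2) × 48.500000 = 12.125000
Exact value: 12.000000
Error: 0.125000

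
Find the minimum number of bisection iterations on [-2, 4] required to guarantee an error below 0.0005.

We need (b-a)/2^n ≤ 0.0005
(4 - (-2))/2^n ≤ 0.0005
6/2^n ≤ 0.0005
2^n ≥ 12000
n ≥ log₂(12000) = 13.55
n ≥ 14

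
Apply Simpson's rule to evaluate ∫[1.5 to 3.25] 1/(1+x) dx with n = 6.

f(x) = 1/(1+x)
a = 1.5, b = 3.25, n = 6
h = (b - a)/n = 0.291667

Simpson's rule: (h/3)[f(x₀) + 4f(x₁) + 2f(x₂) + ... + f(xₙ)]

x_0 = 1.5000, f(x_0) = 0.400000, coefficient = 1
x_1 = 1.7917, f(x_1) = 0.358209, coefficient = 4
x_2 = 2.0833, f(x_2) = 0.324324, coefficient = 2
x_3 = 2.3750, f(x_3) = 0.296296, coefficient = 4
x_4 = 2.6667, f(x_4) = 0.272727, coefficient = 2
x_5 = 2.9583, f(x_5) = 0.252632, coefficient = 4
x_6 = 3.2500, f(x_6) = 0.235294, coefficient = 1

I ≈ (0.291667/3) × 5.457945 = 0.530634
Exact value: 0.530628
Error: 0.000005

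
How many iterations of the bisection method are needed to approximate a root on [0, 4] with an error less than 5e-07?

We need (b-a)/2^n ≤ 5e-07
(4 - 0)/2^n ≤ 5e-07
4/2^n ≤ 5e-07
2^n ≥ 8000000
n ≥ log₂(8000000) = 22.93
n ≥ 23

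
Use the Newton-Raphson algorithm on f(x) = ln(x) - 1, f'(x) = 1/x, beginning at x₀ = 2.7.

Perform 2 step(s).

f(x) = ln(x) - 1
f'(x) = 1/x
x₀ = 2.7

Newton-Raphson formula: x_{n+1} = x_n - f(x_n)/f'(x_n)

Iteration 1:
  f(2.700000) = -0.006748
  f'(2.700000) = 0.370370
  x_1 = 2.700000 - (-0.006748)/0.370370 = 2.718220
Iteration 2:
  f(2.718220) = -0.000023
  f'(2.718220) = 0.367888
  x_2 = 2.718220 - (-0.000023)/0.367888 = 2.718282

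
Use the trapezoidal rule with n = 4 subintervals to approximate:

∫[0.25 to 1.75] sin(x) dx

f(x) = sin(x)
a = 0.25, b = 1.75, n = 4
h = (b - a)/n = 0.375000

Trapezoidal rule: (h/2)[f(x₀) + 2f(x₁) + 2f(x₂) + ... + f(xₙ)]

x_0 = 0.2500, f(x_0) = 0.247404, coefficient = 1
x_1 = 0.6250, f(x_1) = 0.585097, coefficient = 2
x_2 = 1.0000, f(x_2) = 0.841471, coefficient = 2
x_3 = 1.3750, f(x_3) = 0.980893, coefficient = 2
x_4 = 1.7500, f(x_4) = 0.983986, coefficient = 1

I ≈ (0.375000/2) × 6.046313 = 1.133684
Exact value: 1.147158
Error: 0.013475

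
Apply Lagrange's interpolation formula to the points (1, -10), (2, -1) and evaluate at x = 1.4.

Lagrange interpolation formula:
P(x) = Σ yᵢ × Lᵢ(x)
where Lᵢ(x) = Π_{j≠i} (x - xⱼ)/(xᵢ - xⱼ)

L_0(1.4) = (1.4 - 2)/(1 - 2) = 0.600000
L_1(1.4) = (1.4 - 1)/(2 - 1) = 0.400000

P(1.4) = (-10)×L_0(1.4) + (-1)×L_1(1.4)
P(1.4) = -6.400000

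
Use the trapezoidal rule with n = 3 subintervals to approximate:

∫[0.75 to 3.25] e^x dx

f(x) = e^x
a = 0.75, b = 3.25, n = 3
h = (b - a)/n = 0.833333

Trapezoidal rule: (h/2)[f(x₀) + 2f(x₁) + 2f(x₂) + ... + f(xₙ)]

x_0 = 0.7500, f(x_0) = 2.117000, coefficient = 1
x_1 = 1.5833, f(x_1) = 4.871166, coefficient = 2
x_2 = 2.4167, f(x_2) = 11.208436, coefficient = 2
x_3 = 3.2500, f(x_3) = 25.790340, coefficient = 1

I ≈ (0.833333/2) × 60.066543 = 25.027726
Exact value: 23.673340
Error: 1.354386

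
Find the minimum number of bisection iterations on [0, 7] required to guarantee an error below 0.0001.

We need (b-a)/2^n ≤ 0.0001
(7 - 0)/2^n ≤ 0.0001
7/2^n ≤ 0.0001
2^n ≥ 70000
n ≥ log₂(70000) = 16.10
n ≥ 17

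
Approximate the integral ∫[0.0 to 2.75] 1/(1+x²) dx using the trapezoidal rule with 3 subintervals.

f(x) = 1/(1+x²)
a = 0.0, b = 2.75, n = 3
h = (b - a)/n = 0.916667

Trapezoidal rule: (h/2)[f(x₀) + 2f(x₁) + 2f(x₂) + ... + f(xₙ)]

x_0 = 0.0000, f(x_0) = 1.000000, coefficient = 1
x_1 = 0.9167, f(x_1) = 0.543396, coefficient = 2
x_2 = 1.8333, f(x_2) = 0.229299, coefficient = 2
x_3 = 2.7500, f(x_3) = 0.116788, coefficient = 1

I ≈ (0.916667/2) × 2.662180 = 1.220166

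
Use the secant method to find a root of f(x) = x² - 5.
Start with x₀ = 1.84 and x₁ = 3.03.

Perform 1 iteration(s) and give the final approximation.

f(x) = x² - 5
x₀ = 1.84, x₁ = 3.03

Secant formula: x_{n+1} = x_n - f(x_n)(x_n - x_{n-1})/(f(x_n) - f(x_{n-1}))

Iteration 1:
  f(1.840000) = -1.614400
  f(3.030000) = 4.180900
  x_2 = 3.030000 - 4.180900×(3.030000 - 1.840000)/(4.180900 - (-1.614400))
       = 2.171499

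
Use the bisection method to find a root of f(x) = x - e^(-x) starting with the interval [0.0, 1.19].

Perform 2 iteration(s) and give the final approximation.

f(x) = x - e^(-x)
Initial interval: [0.0, 1.19]

Iteration 1:
  c_1 = (0.000000 + 1.190000)/2 = 0.595000
  f(c_1) = f(0.595000) = 0.043437
  f(a) × f(c) < 0, new interval: [0.000000, 0.595000]
Iteration 2:
  c_2 = (0.000000 + 0.595000)/2 = 0.297500
  f(c_2) = f(0.297500) = -0.445173
  f(a) × f(c) ≥ 0, new interval: [0.297500, 0.595000]

After 2 iteration(s), the approximation is c_2 = 0.297500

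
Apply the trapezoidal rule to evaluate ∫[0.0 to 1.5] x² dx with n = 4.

f(x) = x²
a = 0.0, b = 1.5, n = 4
h = (b - a)/n = 0.375000

Trapezoidal rule: (h/2)[f(x₀) + 2f(x₁) + 2f(x₂) + ... + f(xₙ)]

x_0 = 0.0000, f(x_0) = 0.000000, coefficient = 1
x_1 = 0.3750, f(x_1) = 0.140625, coefficient = 2
x_2 = 0.7500, f(x_2) = 0.562500, coefficient = 2
x_3 = 1.1250, f(x_3) = 1.265625, coefficient = 2
x_4 = 1.5000, f(x_4) = 2.250000, coefficient = 1

I ≈ (0.375000/2) × 6.187500 = 1.160156
Exact value: 1.125000
Error: 0.035156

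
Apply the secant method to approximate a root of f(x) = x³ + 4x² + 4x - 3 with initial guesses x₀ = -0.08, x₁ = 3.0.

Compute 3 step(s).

f(x) = x³ + 4x² + 4x - 3
x₀ = -0.08, x₁ = 3.0

Secant formula: x_{n+1} = x_n - f(x_n)(x_n - x_{n-1})/(f(x_n) - f(x_{n-1}))

Iteration 1:
  f(-0.080000) = -3.294912
  f(3.000000) = 72.000000
  x_2 = 3.000000 - 72.000000×(3.000000 - (-0.080000))/(72.000000 - (-3.294912))
       = 0.054781
Iteration 2:
  f(3.000000) = 72.000000
  f(0.054781) = -2.768707
  x_3 = 0.054781 - (-2.768707)×(0.054781 - 3.000000)/(-2.768707 - 72.000000)
       = 0.163843
Iteration 3:
  f(0.054781) = -2.768707
  f(0.163843) = -2.232849
  x_4 = 0.163843 - (-2.232849)×(0.163843 - 0.054781)/(-2.232849 - (-2.768707))
       = 0.618292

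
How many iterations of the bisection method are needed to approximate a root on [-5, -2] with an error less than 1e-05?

We need (b-a)/2^n ≤ 1e-05
(-2 - (-5))/2^n ≤ 1e-05
3/2^n ≤ 1e-05
2^n ≥ 300000
n ≥ log₂(300000) = 18.19
n ≥ 19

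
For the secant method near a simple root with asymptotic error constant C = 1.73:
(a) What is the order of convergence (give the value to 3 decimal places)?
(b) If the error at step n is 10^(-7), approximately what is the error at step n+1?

(a) Secant method has superlinear convergence with order φ = (1+√5)/2 ≈ 1.618.
    This means |e_{n+1}| ≈ C|e_n|^1.618.

(b) With |e_n| = 10^(-7) and C = 1.73:
    |e_{n+1}| ≈ 1.73 × (10^(-7))^1.618 = 1.73 × 10^(-11.33)

(a) ≈ 1.618 (golden ratio); (b) |e_{n+1}| ≈ 8.162e-12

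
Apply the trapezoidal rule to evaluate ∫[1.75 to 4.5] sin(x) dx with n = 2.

f(x) = sin(x)
a = 1.75, b = 4.5, n = 2
h = (b - a)/n = 1.375000

Trapezoidal rule: (h/2)[f(x₀) + 2f(x₁) + 2f(x₂) + ... + f(xₙ)]

x_0 = 1.7500, f(x_0) = 0.983986, coefficient = 1
x_1 = 3.1250, f(x_1) = 0.016592, coefficient = 2
x_2 = 4.5000, f(x_2) = -0.977530, coefficient = 1

I ≈ (1.375000/2) × 0.039640 = 0.027252
Exact value: 0.032550
Error: 0.005298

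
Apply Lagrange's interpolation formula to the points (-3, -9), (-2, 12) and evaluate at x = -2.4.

Lagrange interpolation formula:
P(x) = Σ yᵢ × Lᵢ(x)
where Lᵢ(x) = Π_{j≠i} (x - xⱼ)/(xᵢ - xⱼ)

L_0(-2.4) = (-2.4 - (-2))/(-3 - (-2)) = 0.400000
L_1(-2.4) = (-2.4 - (-3))/(-2 - (-3)) = 0.600000

P(-2.4) = (-9)×L_0(-2.4) + 12×L_1(-2.4)
P(-2.4) = 3.600000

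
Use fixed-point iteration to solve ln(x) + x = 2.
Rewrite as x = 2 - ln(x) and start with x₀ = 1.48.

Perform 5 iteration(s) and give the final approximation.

Equation: ln(x) + x = 2
Fixed-point form: x = 2 - ln(x)
x₀ = 1.48

x_1 = g(1.480000) = 1.607958
x_2 = g(1.607958) = 1.525035
x_3 = g(1.525035) = 1.577983
x_4 = g(1.577983) = 1.543853
x_5 = g(1.543853) = 1.565719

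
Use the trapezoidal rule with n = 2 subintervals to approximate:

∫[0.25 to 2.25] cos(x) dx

f(x) = cos(x)
a = 0.25, b = 2.25, n = 2
h = (b - a)/n = 1.000000

Trapezoidal rule: (h/2)[f(x₀) + 2f(x₁) + 2f(x₂) + ... + f(xₙ)]

x_0 = 0.2500, f(x_0) = 0.968912, coefficient = 1
x_1 = 1.2500, f(x_1) = 0.315322, coefficient = 2
x_2 = 2.2500, f(x_2) = -0.628174, coefficient = 1

I ≈ (1.000000/2) × 0.971384 = 0.485692
Exact value: 0.530669
Error: 0.044977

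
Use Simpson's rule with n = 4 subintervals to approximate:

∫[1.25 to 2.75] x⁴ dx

f(x) = x⁴
a = 1.25, b = 2.75, n = 4
h = (b - a)/n = 0.375000

Simpson's rule: (h/3)[f(x₀) + 4f(x₁) + 2f(x₂) + ... + f(xₙ)]

x_0 = 1.2500, f(x_0) = 2.441406, coefficient = 1
x_1 = 1.6250, f(x_1) = 6.972900, coefficient = 4
x_2 = 2.0000, f(x_2) = 16.000000, coefficient = 2
x_3 = 2.3750, f(x_3) = 31.816650, coefficient = 4
x_4 = 2.7500, f(x_4) = 57.191406, coefficient = 1

I ≈ (0.375000/3) × 246.791016 = 30.848877
Exact value: 30.844922
Error: 0.003955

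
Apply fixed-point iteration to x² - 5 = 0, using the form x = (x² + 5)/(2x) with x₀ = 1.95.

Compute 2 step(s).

Equation: x² - 5 = 0
Fixed-point form: x = (x² + 5)/(2x)
x₀ = 1.95

x_1 = g(1.950000) = 2.257051
x_2 = g(2.257051) = 2.236166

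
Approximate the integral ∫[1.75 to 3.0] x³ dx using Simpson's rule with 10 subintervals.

f(x) = x³
a = 1.75, b = 3.0, n = 10
h = (b - a)/n = 0.125000

Simpson's rule: (h/3)[f(x₀) + 4f(x₁) + 2f(x₂) + ... + f(xₙ)]

x_0 = 1.7500, f(x_0) = 5.359375, coefficient = 1
x_1 = 1.8750, f(x_1) = 6.591797, coefficient = 4
x_2 = 2.0000, f(x_2) = 8.000000, coefficient = 2
x_3 = 2.1250, f(x_3) = 9.595703, coefficient = 4
x_4 = 2.2500, f(x_4) = 11.390625, coefficient = 2
x_5 = 2.3750, f(x_5) = 13.396484, coefficient = 4
x_6 = 2.5000, f(x_6) = 15.625000, coefficient = 2
x_7 = 2.6250, f(x_7) = 18.087891, coefficient = 4
x_8 = 2.7500, f(x_8) = 20.796875, coefficient = 2
x_9 = 2.8750, f(x_9) = 23.763672, coefficient = 4
x_10 = 3.0000, f(x_10) = 27.000000, coefficient = 1

I ≈ (0.125000/3) × 429.726562 = 17.905273
Exact value: 17.905273
Error: 0.000000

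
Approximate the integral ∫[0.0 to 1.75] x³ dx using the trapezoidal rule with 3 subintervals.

f(x) = x³
a = 0.0, b = 1.75, n = 3
h = (b - a)/n = 0.583333

Trapezoidal rule: (h/2)[f(x₀) + 2f(x₁) + 2f(x₂) + ... + f(xₙ)]

x_0 = 0.0000, f(x_0) = 0.000000, coefficient = 1
x_1 = 0.5833, f(x_1) = 0.198495, coefficient = 2
x_2 = 1.1667, f(x_2) = 1.587963, coefficient = 2
x_3 = 1.7500, f(x_3) = 5.359375, coefficient = 1

I ≈ (0.583333/2) × 8.932292 = 2.605252
Exact value: 2.344727
Error: 0.260525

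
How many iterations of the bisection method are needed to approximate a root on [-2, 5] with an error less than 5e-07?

We need (b-a)/2^n ≤ 5e-07
(5 - (-2))/2^n ≤ 5e-07
7/2^n ≤ 5e-07
2^n ≥ 14000000
n ≥ log₂(14000000) = 23.74
n ≥ 24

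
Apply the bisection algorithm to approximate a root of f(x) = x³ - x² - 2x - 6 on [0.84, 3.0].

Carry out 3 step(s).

f(x) = x³ - x² - 2x - 6
Initial interval: [0.84, 3.0]

Iteration 1:
  c_1 = (0.840000 + 3.000000)/2 = 1.920000
  f(c_1) = f(1.920000) = -6.448512
  f(a) × f(c) ≥ 0, new interval: [1.920000, 3.000000]
Iteration 2:
  c_2 = (1.920000 + 3.000000)/2 = 2.460000
  f(c_2) = f(2.460000) = -2.084664
  f(a) × f(c) ≥ 0, new interval: [2.460000, 3.000000]
Iteration 3:
  c_3 = (2.460000 + 3.000000)/2 = 2.730000
  f(c_3) = f(2.730000) = 1.433517
  f(a) × f(c) < 0, new interval: [2.460000, 2.730000]

After 3 iteration(s), the approximation is c_3 = 2.730000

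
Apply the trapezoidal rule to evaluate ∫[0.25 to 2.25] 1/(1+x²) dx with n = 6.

f(x) = 1/(1+x²)
a = 0.25, b = 2.25, n = 6
h = (b - a)/n = 0.333333

Trapezoidal rule: (h/2)[f(x₀) + 2f(x₁) + 2f(x₂) + ... + f(xₙ)]

x_0 = 0.2500, f(x_0) = 0.941176, coefficient = 1
x_1 = 0.5833, f(x_1) = 0.746114, coefficient = 2
x_2 = 0.9167, f(x_2) = 0.543396, coefficient = 2
x_3 = 1.2500, f(x_3) = 0.390244, coefficient = 2
x_4 = 1.5833, f(x_4) = 0.285149, coefficient = 2
x_5 = 1.9167, f(x_5) = 0.213967, coefficient = 2
x_6 = 2.2500, f(x_6) = 0.164948, coefficient = 1

I ≈ (0.333333/2) × 5.463865 = 0.910644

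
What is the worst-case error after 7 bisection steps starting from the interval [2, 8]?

Bisection error bound: |error| ≤ (b-a)/2^n
|error| ≤ (8 - 2)/2^7 = 6/2^7
|error| ≤ 0.0468750000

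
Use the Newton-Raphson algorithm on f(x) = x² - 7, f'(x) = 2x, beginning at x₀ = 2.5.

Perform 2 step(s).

f(x) = x² - 7
f'(x) = 2x
x₀ = 2.5

Newton-Raphson formula: x_{n+1} = x_n - f(x_n)/f'(x_n)

Iteration 1:
  f(2.500000) = -0.750000
  f'(2.500000) = 5.000000
  x_1 = 2.500000 - (-0.750000)/5.000000 = 2.650000
Iteration 2:
  f(2.650000) = 0.022500
  f'(2.650000) = 5.300000
  x_2 = 2.650000 - 0.022500/5.300000 = 2.645755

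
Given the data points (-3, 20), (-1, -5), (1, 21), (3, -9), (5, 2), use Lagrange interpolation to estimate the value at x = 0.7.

Lagrange interpolation formula:
P(x) = Σ yᵢ × Lᵢ(x)
where Lᵢ(x) = Π_{j≠i} (x - xⱼ)/(xᵢ - xⱼ)

L_0(0.7) = (0.7 - (-1))/(-3 - (-1)) × (0.7 - 1)/(-3 - 1) × (0.7 - 3)/(-3 - 3) × (0.7 - 5)/(-3 - 5) = -0.013135
L_1(0.7) = (0.7 - (-3))/(-1 - (-3)) × (0.7 - 1)/(-1 - 1) × (0.7 - 3)/(-1 - 3) × (0.7 - 5)/(-1 - 5) = 0.114353
L_2(0.7) = (0.7 - (-3))/(1 - (-3)) × (0.7 - (-1))/(1 - (-1)) × (0.7 - 3)/(1 - 3) × (0.7 - 5)/(1 - 5) = 0.972002
L_3(0.7) = (0.7 - (-3))/(3 - (-3)) × (0.7 - (-1))/(3 - (-1)) × (0.7 - 1)/(3 - 1) × (0.7 - 5)/(3 - 5) = -0.084522
L_4(0.7) = (0.7 - (-3))/(5 - (-3)) × (0.7 - (-1))/(5 - (-1)) × (0.7 - 1)/(5 - 1) × (0.7 - 3)/(5 - 3) = 0.011302

P(0.7) = 20×L_0(0.7) + (-5)×L_1(0.7) + 21×L_2(0.7) + (-9)×L_3(0.7) + 2×L_4(0.7)
P(0.7) = 20.360866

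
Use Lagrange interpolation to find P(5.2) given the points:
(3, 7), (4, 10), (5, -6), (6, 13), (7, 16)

Lagrange interpolation formula:
P(x) = Σ yᵢ × Lᵢ(x)
where Lᵢ(x) = Π_{j≠i} (x - xⱼ)/(xᵢ - xⱼ)

L_0(5.2) = (5.2 - 4)/(3 - 4) × (5.2 - 5)/(3 - 5) × (5.2 - 6)/(3 - 6) × (5.2 - 7)/(3 - 7) = 0.014400
L_1(5.2) = (5.2 - 3)/(4 - 3) × (5.2 - 5)/(4 - 5) × (5.2 - 6)/(4 - 6) × (5.2 - 7)/(4 - 7) = -0.105600
L_2(5.2) = (5.2 - 3)/(5 - 3) × (5.2 - 4)/(5 - 4) × (5.2 - 6)/(5 - 6) × (5.2 - 7)/(5 - 7) = 0.950400
L_3(5.2) = (5.2 - 3)/(6 - 3) × (5.2 - 4)/(6 - 4) × (5.2 - 5)/(6 - 5) × (5.2 - 7)/(6 - 7) = 0.158400
L_4(5.2) = (5.2 - 3)/(7 - 3) × (5.2 - 4)/(7 - 4) × (5.2 - 5)/(7 - 5) × (5.2 - 6)/(7 - 6) = -0.017600

P(5.2) = 7×L_0(5.2) + 10×L_1(5.2) + (-6)×L_2(5.2) + 13×L_3(5.2) + 16×L_4(5.2)
P(5.2) = -4.880000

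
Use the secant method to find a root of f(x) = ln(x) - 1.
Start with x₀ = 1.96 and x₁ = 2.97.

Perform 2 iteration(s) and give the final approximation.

f(x) = ln(x) - 1
x₀ = 1.96, x₁ = 2.97

Secant formula: x_{n+1} = x_n - f(x_n)(x_n - x_{n-1})/(f(x_n) - f(x_{n-1}))

Iteration 1:
  f(1.960000) = -0.327056
  f(2.970000) = 0.088562
  x_2 = 2.970000 - 0.088562×(2.970000 - 1.960000)/(0.088562 - (-0.327056))
       = 2.754784
Iteration 2:
  f(2.970000) = 0.088562
  f(2.754784) = 0.013339
  x_3 = 2.754784 - 0.013339×(2.754784 - 2.970000)/(0.013339 - 0.088562)
       = 2.716620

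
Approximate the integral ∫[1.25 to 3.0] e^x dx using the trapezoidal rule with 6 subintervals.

f(x) = e^x
a = 1.25, b = 3.0, n = 6
h = (b - a)/n = 0.291667

Trapezoidal rule: (h/2)[f(x₀) + 2f(x₁) + 2f(x₂) + ... + f(xₙ)]

x_0 = 1.2500, f(x_0) = 3.490343, coefficient = 1
x_1 = 1.5417, f(x_1) = 4.672371, coefficient = 2
x_2 = 1.8333, f(x_2) = 6.254701, coefficient = 2
x_3 = 2.1250, f(x_3) = 8.372897, coefficient = 2
x_4 = 2.4167, f(x_4) = 11.208436, coefficient = 2
x_5 = 2.7083, f(x_5) = 15.004248, coefficient = 2
x_6 = 3.0000, f(x_6) = 20.085537, coefficient = 1

I ≈ (0.291667/2) × 114.601185 = 16.712673
Exact value: 16.595194
Error: 0.117479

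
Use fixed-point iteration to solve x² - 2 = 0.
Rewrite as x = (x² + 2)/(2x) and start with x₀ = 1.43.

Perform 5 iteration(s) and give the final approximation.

Equation: x² - 2 = 0
Fixed-point form: x = (x² + 2)/(2x)
x₀ = 1.43

x_1 = g(1.430000) = 1.414301
x_2 = g(1.414301) = 1.414214
x_3 = g(1.414214) = 1.414214
x_4 = g(1.414214) = 1.414214
x_5 = g(1.414214) = 1.414214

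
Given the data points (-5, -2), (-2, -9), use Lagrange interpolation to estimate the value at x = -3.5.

Lagrange interpolation formula:
P(x) = Σ yᵢ × Lᵢ(x)
where Lᵢ(x) = Π_{j≠i} (x - xⱼ)/(xᵢ - xⱼ)

L_0(-3.5) = (-3.5 - (-2))/(-5 - (-2)) = 0.500000
L_1(-3.5) = (-3.5 - (-5))/(-2 - (-5)) = 0.500000

P(-3.5) = (-2)×L_0(-3.5) + (-9)×L_1(-3.5)
P(-3.5) = -5.500000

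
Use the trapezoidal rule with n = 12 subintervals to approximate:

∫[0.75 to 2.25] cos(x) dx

f(x) = cos(x)
a = 0.75, b = 2.25, n = 12
h = (b - a)/n = 0.125000

Trapezoidal rule: (h/2)[f(x₀) + 2f(x₁) + 2f(x₂) + ... + f(xₙ)]

x_0 = 0.7500, f(x_0) = 0.731689, coefficient = 1
x_1 = 0.8750, f(x_1) = 0.640997, coefficient = 2
x_2 = 1.0000, f(x_2) = 0.540302, coefficient = 2
x_3 = 1.1250, f(x_3) = 0.431177, coefficient = 2
x_4 = 1.2500, f(x_4) = 0.315322, coefficient = 2
x_5 = 1.3750, f(x_5) = 0.194548, coefficient = 2
x_6 = 1.5000, f(x_6) = 0.070737, coefficient = 2
x_7 = 1.6250, f(x_7) = -0.054177, coefficient = 2
x_8 = 1.7500, f(x_8) = -0.178246, coefficient = 2
x_9 = 1.8750, f(x_9) = -0.299534, coefficient = 2
x_10 = 2.0000, f(x_10) = -0.416147, coefficient = 2
x_11 = 2.1250, f(x_11) = -0.526266, coefficient = 2
x_12 = 2.2500, f(x_12) = -0.628174, coefficient = 1

I ≈ (0.125000/2) × 1.540941 = 0.096309
Exact value: 0.096434
Error: 0.000126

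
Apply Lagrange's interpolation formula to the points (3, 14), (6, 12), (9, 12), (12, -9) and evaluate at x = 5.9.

Lagrange interpolation formula:
P(x) = Σ yᵢ × Lᵢ(x)
where Lᵢ(x) = Π_{j≠i} (x - xⱼ)/(xᵢ - xⱼ)

L_0(5.9) = (5.9 - 6)/(3 - 6) × (5.9 - 9)/(3 - 9) × (5.9 - 12)/(3 - 12) = 0.011673
L_1(5.9) = (5.9 - 3)/(6 - 3) × (5.9 - 9)/(6 - 9) × (5.9 - 12)/(6 - 12) = 1.015537
L_2(5.9) = (5.9 - 3)/(9 - 3) × (5.9 - 6)/(9 - 6) × (5.9 - 12)/(9 - 12) = -0.032759
L_3(5.9) = (5.9 - 3)/(12 - 3) × (5.9 - 6)/(12 - 6) × (5.9 - 9)/(12 - 9) = 0.005549

P(5.9) = 14×L_0(5.9) + 12×L_1(5.9) + 12×L_2(5.9) + (-9)×L_3(5.9)
P(5.9) = 11.906809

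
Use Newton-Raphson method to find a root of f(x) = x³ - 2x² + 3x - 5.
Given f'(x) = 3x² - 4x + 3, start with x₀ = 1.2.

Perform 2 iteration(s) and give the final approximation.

f(x) = x³ - 2x² + 3x - 5
f'(x) = 3x² - 4x + 3
x₀ = 1.2

Newton-Raphson formula: x_{n+1} = x_n - f(x_n)/f'(x_n)

Iteration 1:
  f(1.200000) = -2.552000
  f'(1.200000) = 2.520000
  x_1 = 1.200000 - (-2.552000)/2.520000 = 2.212698
Iteration 2:
  f(2.212698) = 2.679474
  f'(2.212698) = 8.837309
  x_2 = 2.212698 - 2.679474/8.837309 = 1.909498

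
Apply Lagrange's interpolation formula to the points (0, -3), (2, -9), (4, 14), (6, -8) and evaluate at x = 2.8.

Lagrange interpolation formula:
P(x) = Σ yᵢ × Lᵢ(x)
where Lᵢ(x) = Π_{j≠i} (x - xⱼ)/(xᵢ - xⱼ)

L_0(2.8) = (2.8 - 2)/(0 - 2) × (2.8 - 4)/(0 - 4) × (2.8 - 6)/(0 - 6) = -0.064000
L_1(2.8) = (2.8 - 0)/(2 - 0) × (2.8 - 4)/(2 - 4) × (2.8 - 6)/(2 - 6) = 0.672000
L_2(2.8) = (2.8 - 0)/(4 - 0) × (2.8 - 2)/(4 - 2) × (2.8 - 6)/(4 - 6) = 0.448000
L_3(2.8) = (2.8 - 0)/(6 - 0) × (2.8 - 2)/(6 - 2) × (2.8 - 4)/(6 - 4) = -0.056000

P(2.8) = (-3)×L_0(2.8) + (-9)×L_1(2.8) + 14×L_2(2.8) + (-8)×L_3(2.8)
P(2.8) = 0.864000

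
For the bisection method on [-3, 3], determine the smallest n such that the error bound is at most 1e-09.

We need (b-a)/2^n ≤ 1e-09
(3 - (-3))/2^n ≤ 1e-09
6/2^n ≤ 1e-09
2^n ≥ 6000000000
n ≥ log₂(6000000000) = 32.48
n ≥ 33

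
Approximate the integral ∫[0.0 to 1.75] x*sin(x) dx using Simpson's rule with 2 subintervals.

f(x) = x*sin(x)
a = 0.0, b = 1.75, n = 2
h = (b - a)/n = 0.875000

Simpson's rule: (h/3)[f(x₀) + 4f(x₁) + 2f(x₂) + ... + f(xₙ)]

x_0 = 0.0000, f(x_0) = 0.000000, coefficient = 1
x_1 = 0.8750, f(x_1) = 0.671601, coefficient = 4
x_2 = 1.7500, f(x_2) = 1.721975, coefficient = 1

I ≈ (0.875000/3) × 4.408378 = 1.285777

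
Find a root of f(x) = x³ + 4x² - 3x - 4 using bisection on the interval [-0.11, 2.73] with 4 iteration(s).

f(x) = x³ + 4x² - 3x - 4
Initial interval: [-0.11, 2.73]

Iteration 1:
  c_1 = (-0.110000 + 2.730000)/2 = 1.310000
  f(c_1) = f(1.310000) = 1.182491
  f(a) × f(c) < 0, new interval: [-0.110000, 1.310000]
Iteration 2:
  c_2 = (-0.110000 + 1.310000)/2 = 0.600000
  f(c_2) = f(0.600000) = -4.144000
  f(a) × f(c) ≥ 0, new interval: [0.600000, 1.310000]
Iteration 3:
  c_3 = (0.600000 + 1.310000)/2 = 0.955000
  f(c_3) = f(0.955000) = -2.345916
  f(a) × f(c) ≥ 0, new interval: [0.955000, 1.310000]
Iteration 4:
  c_4 = (0.955000 + 1.310000)/2 = 1.132500
  f(c_4) = f(1.132500) = -0.814780
  f(a) × f(c) ≥ 0, new interval: [1.132500, 1.310000]

After 4 iteration(s), the approximation is c_4 = 1.132500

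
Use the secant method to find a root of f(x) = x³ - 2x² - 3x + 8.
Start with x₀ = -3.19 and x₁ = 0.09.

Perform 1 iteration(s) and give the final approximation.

f(x) = x³ - 2x² - 3x + 8
x₀ = -3.19, x₁ = 0.09

Secant formula: x_{n+1} = x_n - f(x_n)(x_n - x_{n-1})/(f(x_n) - f(x_{n-1}))

Iteration 1:
  f(-3.190000) = -35.243959
  f(0.090000) = 7.714529
  x_2 = 0.090000 - 7.714529×(0.090000 - (-3.190000))/(7.714529 - (-35.243959))
       = -0.499026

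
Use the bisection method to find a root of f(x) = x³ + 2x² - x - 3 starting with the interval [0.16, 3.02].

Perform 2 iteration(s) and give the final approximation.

f(x) = x³ + 2x² - x - 3
Initial interval: [0.16, 3.02]

Iteration 1:
  c_1 = (0.160000 + 3.020000)/2 = 1.590000
  f(c_1) = f(1.590000) = 4.485879
  f(a) × f(c) < 0, new interval: [0.160000, 1.590000]
Iteration 2:
  c_2 = (0.160000 + 1.590000)/2 = 0.875000
  f(c_2) = f(0.875000) = -1.673828
  f(a) × f(c) ≥ 0, new interval: [0.875000, 1.590000]

After 2 iteration(s), the approximation is c_2 = 0.875000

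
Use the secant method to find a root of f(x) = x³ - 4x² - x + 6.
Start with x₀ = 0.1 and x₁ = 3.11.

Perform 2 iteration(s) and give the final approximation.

f(x) = x³ - 4x² - x + 6
x₀ = 0.1, x₁ = 3.11

Secant formula: x_{n+1} = x_n - f(x_n)(x_n - x_{n-1})/(f(x_n) - f(x_{n-1}))

Iteration 1:
  f(0.100000) = 5.861000
  f(3.110000) = -5.718169
  x_2 = 3.110000 - (-5.718169)×(3.110000 - 0.100000)/(-5.718169 - 5.861000)
       = 1.623564
Iteration 2:
  f(3.110000) = -5.718169
  f(1.623564) = -1.887757
  x_3 = 1.623564 - (-1.887757)×(1.623564 - 3.110000)/(-1.887757 - (-5.718169))
       = 0.890999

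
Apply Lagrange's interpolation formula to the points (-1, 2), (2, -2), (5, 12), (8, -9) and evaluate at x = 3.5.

Lagrange interpolation formula:
P(x) = Σ yᵢ × Lᵢ(x)
where Lᵢ(x) = Π_{j≠i} (x - xⱼ)/(xᵢ - xⱼ)

L_0(3.5) = (3.5 - 2)/(-1 - 2) × (3.5 - 5)/(-1 - 5) × (3.5 - 8)/(-1 - 8) = -0.062500
L_1(3.5) = (3.5 - (-1))/(2 - (-1)) × (3.5 - 5)/(2 - 5) × (3.5 - 8)/(2 - 8) = 0.562500
L_2(3.5) = (3.5 - (-1))/(5 - (-1)) × (3.5 - 2)/(5 - 2) × (3.5 - 8)/(5 - 8) = 0.562500
L_3(3.5) = (3.5 - (-1))/(8 - (-1)) × (3.5 - 2)/(8 - 2) × (3.5 - 5)/(8 - 5) = -0.062500

P(3.5) = 2×L_0(3.5) + (-2)×L_1(3.5) + 12×L_2(3.5) + (-9)×L_3(3.5)
P(3.5) = 6.062500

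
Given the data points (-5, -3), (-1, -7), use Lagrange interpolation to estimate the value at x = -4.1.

Lagrange interpolation formula:
P(x) = Σ yᵢ × Lᵢ(x)
where Lᵢ(x) = Π_{j≠i} (x - xⱼ)/(xᵢ - xⱼ)

L_0(-4.1) = (-4.1 - (-1))/(-5 - (-1)) = 0.775000
L_1(-4.1) = (-4.1 - (-5))/(-1 - (-5)) = 0.225000

P(-4.1) = (-3)×L_0(-4.1) + (-7)×L_1(-4.1)
P(-4.1) = -3.900000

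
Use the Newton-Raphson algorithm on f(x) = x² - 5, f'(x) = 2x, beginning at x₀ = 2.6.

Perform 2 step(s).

f(x) = x² - 5
f'(x) = 2x
x₀ = 2.6

Newton-Raphson formula: x_{n+1} = x_n - f(x_n)/f'(x_n)

Iteration 1:
  f(2.600000) = 1.760000
  f'(2.600000) = 5.200000
  x_1 = 2.600000 - 1.760000/5.200000 = 2.261538
Iteration 2:
  f(2.261538) = 0.114556
  f'(2.261538) = 4.523077
  x_2 = 2.261538 - 0.114556/4.523077 = 2.236211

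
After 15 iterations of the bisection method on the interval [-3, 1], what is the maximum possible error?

Bisection error bound: |error| ≤ (b-a)/2^n
|error| ≤ (1 - (-3))/2^15 = 4/2^15
|error| ≤ 0.0001220703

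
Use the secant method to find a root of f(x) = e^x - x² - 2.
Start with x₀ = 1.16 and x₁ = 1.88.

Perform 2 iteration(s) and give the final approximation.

f(x) = e^x - x² - 2
x₀ = 1.16, x₁ = 1.88

Secant formula: x_{n+1} = x_n - f(x_n)(x_n - x_{n-1})/(f(x_n) - f(x_{n-1}))

Iteration 1:
  f(1.160000) = -0.155667
  f(1.880000) = 1.019105
  x_2 = 1.880000 - 1.019105×(1.880000 - 1.160000)/(1.019105 - (-0.155667))
       = 1.255406
Iteration 2:
  f(1.880000) = 1.019105
  f(1.255406) = -0.066782
  x_3 = 1.255406 - (-0.066782)×(1.255406 - 1.880000)/(-0.066782 - 1.019105)
       = 1.293818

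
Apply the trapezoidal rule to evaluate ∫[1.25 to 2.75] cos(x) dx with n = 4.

f(x) = cos(x)
a = 1.25, b = 2.75, n = 4
h = (b - a)/n = 0.375000

Trapezoidal rule: (h/2)[f(x₀) + 2f(x₁) + 2f(x₂) + ... + f(xₙ)]

x_0 = 1.2500, f(x_0) = 0.315322, coefficient = 1
x_1 = 1.6250, f(x_1) = -0.054177, coefficient = 2
x_2 = 2.0000, f(x_2) = -0.416147, coefficient = 2
x_3 = 2.3750, f(x_3) = -0.720278, coefficient = 2
x_4 = 2.7500, f(x_4) = -0.924302, coefficient = 1

I ≈ (0.375000/2) × -2.990185 = -0.560660
Exact value: -0.567324
Error: 0.006664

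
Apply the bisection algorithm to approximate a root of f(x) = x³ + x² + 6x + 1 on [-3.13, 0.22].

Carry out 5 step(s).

f(x) = x³ + x² + 6x + 1
Initial interval: [-3.13, 0.22]

Iteration 1:
  c_1 = (-3.130000 + 0.220000)/2 = -1.455000
  f(c_1) = f(-1.455000) = -8.693246
  f(a) × f(c) ≥ 0, new interval: [-1.455000, 0.220000]
Iteration 2:
  c_2 = (-1.455000 + 0.220000)/2 = -0.617500
  f(c_2) = f(-0.617500) = -2.559150
  f(a) × f(c) ≥ 0, new interval: [-0.617500, 0.220000]
Iteration 3:
  c_3 = (-0.617500 + 0.220000)/2 = -0.198750
  f(c_3) = f(-0.198750) = -0.160849
  f(a) × f(c) ≥ 0, new interval: [-0.198750, 0.220000]
Iteration 4:
  c_4 = (-0.198750 + 0.220000)/2 = 0.010625
  f(c_4) = f(0.010625) = 1.063864
  f(a) × f(c) < 0, new interval: [-0.198750, 0.010625]
Iteration 5:
  c_5 = (-0.198750 + 0.010625)/2 = -0.094062
  f(c_5) = f(-0.094062) = 0.443641
  f(a) × f(c) < 0, new interval: [-0.198750, -0.094062]

After 5 iteration(s), the approximation is c_5 = -0.094062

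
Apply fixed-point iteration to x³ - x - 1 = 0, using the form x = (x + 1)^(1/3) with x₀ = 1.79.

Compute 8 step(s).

Equation: x³ - x - 1 = 0
Fixed-point form: x = (x + 1)^(1/3)
x₀ = 1.79

x_1 = g(1.790000) = 1.407780
x_2 = g(1.407780) = 1.340311
x_3 = g(1.340311) = 1.327673
x_4 = g(1.327673) = 1.325279
x_5 = g(1.325279) = 1.324825
x_6 = g(1.324825) = 1.324738
x_7 = g(1.324738) = 1.324722
x_8 = g(1.324722) = 1.324719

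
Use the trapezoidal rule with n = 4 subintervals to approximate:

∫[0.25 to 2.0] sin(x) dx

f(x) = sin(x)
a = 0.25, b = 2.0, n = 4
h = (b - a)/n = 0.437500

Trapezoidal rule: (h/2)[f(x₀) + 2f(x₁) + 2f(x₂) + ... + f(xₙ)]

x_0 = 0.2500, f(x_0) = 0.247404, coefficient = 1
x_1 = 0.6875, f(x_1) = 0.634607, coefficient = 2
x_2 = 1.1250, f(x_2) = 0.902268, coefficient = 2
x_3 = 1.5625, f(x_3) = 0.999966, coefficient = 2
x_4 = 2.0000, f(x_4) = 0.909297, coefficient = 1

I ≈ (0.437500/2) × 6.230382 = 1.362896
Exact value: 1.385059
Error: 0.022163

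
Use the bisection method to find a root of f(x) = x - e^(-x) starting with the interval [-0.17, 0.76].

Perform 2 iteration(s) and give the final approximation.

f(x) = x - e^(-x)
Initial interval: [-0.17, 0.76]

Iteration 1:
  c_1 = (-0.170000 + 0.760000)/2 = 0.295000
  f(c_1) = f(0.295000) = -0.449532
  f(a) × f(c) ≥ 0, new interval: [0.295000, 0.760000]
Iteration 2:
  c_2 = (0.295000 + 0.760000)/2 = 0.527500
  f(c_2) = f(0.527500) = -0.062578
  f(a) × f(c) ≥ 0, new interval: [0.527500, 0.760000]

After 2 iteration(s), the approximation is c_2 = 0.527500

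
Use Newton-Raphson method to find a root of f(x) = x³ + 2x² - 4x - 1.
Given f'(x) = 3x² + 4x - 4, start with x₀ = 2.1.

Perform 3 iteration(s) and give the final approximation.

f(x) = x³ + 2x² - 4x - 1
f'(x) = 3x² + 4x - 4
x₀ = 2.1

Newton-Raphson formula: x_{n+1} = x_n - f(x_n)/f'(x_n)

Iteration 1:
  f(2.100000) = 8.681000
  f'(2.100000) = 17.630000
  x_1 = 2.100000 - 8.681000/17.630000 = 1.607601
Iteration 2:
  f(1.607601) = 1.893008
  f'(1.607601) = 10.183543
  x_2 = 1.607601 - 1.893008/10.183543 = 1.421712
Iteration 3:
  f(1.421712) = 0.229337
  f'(1.421712) = 7.750640
  x_3 = 1.421712 - 0.229337/7.750640 = 1.392122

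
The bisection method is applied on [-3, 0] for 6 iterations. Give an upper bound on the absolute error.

Bisection error bound: |error| ≤ (b-a)/2^n
|error| ≤ (0 - (-3))/2^6 = 3/2^6
|error| ≤ 0.0468750000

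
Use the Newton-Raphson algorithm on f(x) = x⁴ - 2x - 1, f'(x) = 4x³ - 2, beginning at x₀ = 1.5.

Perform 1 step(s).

f(x) = x⁴ - 2x - 1
f'(x) = 4x³ - 2
x₀ = 1.5

Newton-Raphson formula: x_{n+1} = x_n - f(x_n)/f'(x_n)

Iteration 1:
  f(1.500000) = 1.062500
  f'(1.500000) = 11.500000
  x_1 = 1.500000 - 1.062500/11.500000 = 1.407609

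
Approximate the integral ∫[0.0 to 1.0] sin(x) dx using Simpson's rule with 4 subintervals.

f(x) = sin(x)
a = 0.0, b = 1.0, n = 4
h = (b - a)/n = 0.250000

Simpson's rule: (h/3)[f(x₀) + 4f(x₁) + 2f(x₂) + ... + f(xₙ)]

x_0 = 0.0000, f(x_0) = 0.000000, coefficient = 1
x_1 = 0.2500, f(x_1) = 0.247404, coefficient = 4
x_2 = 0.5000, f(x_2) = 0.479426, coefficient = 2
x_3 = 0.7500, f(x_3) = 0.681639, coefficient = 4
x_4 = 1.0000, f(x_4) = 0.841471, coefficient = 1

I ≈ (0.250000/3) × 5.516493 = 0.459708
Exact value: 0.459698
Error: 0.000010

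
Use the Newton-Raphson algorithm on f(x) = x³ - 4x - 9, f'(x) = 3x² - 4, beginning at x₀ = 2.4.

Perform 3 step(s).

f(x) = x³ - 4x - 9
f'(x) = 3x² - 4
x₀ = 2.4

Newton-Raphson formula: x_{n+1} = x_n - f(x_n)/f'(x_n)

Iteration 1:
  f(2.400000) = -4.776000
  f'(2.400000) = 13.280000
  x_1 = 2.400000 - (-4.776000)/13.280000 = 2.759639
Iteration 2:
  f(2.759639) = 0.977763
  f'(2.759639) = 18.846815
  x_2 = 2.759639 - 0.977763/18.846815 = 2.707759
Iteration 3:
  f(2.707759) = 0.022143
  f'(2.707759) = 17.995878
  x_3 = 2.707759 - 0.022143/17.995878 = 2.706529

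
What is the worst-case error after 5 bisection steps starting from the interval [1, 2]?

Bisection error bound: |error| ≤ (b-a)/2^n
|error| ≤ (2 - 1)/2^5 = 1/2^5
|error| ≤ 0.0312500000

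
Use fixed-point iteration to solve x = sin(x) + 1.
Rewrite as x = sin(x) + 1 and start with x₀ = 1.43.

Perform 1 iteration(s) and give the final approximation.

Equation: x = sin(x) + 1
Fixed-point form: x = sin(x) + 1
x₀ = 1.43

x_1 = g(1.430000) = 1.990105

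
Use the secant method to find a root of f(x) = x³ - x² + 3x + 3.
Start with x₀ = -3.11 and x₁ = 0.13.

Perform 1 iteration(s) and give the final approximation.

f(x) = x³ - x² + 3x + 3
x₀ = -3.11, x₁ = 0.13

Secant formula: x_{n+1} = x_n - f(x_n)(x_n - x_{n-1})/(f(x_n) - f(x_{n-1}))

Iteration 1:
  f(-3.110000) = -46.082331
  f(0.130000) = 3.375297
  x_2 = 0.130000 - 3.375297×(0.130000 - (-3.110000))/(3.375297 - (-46.082331))
       = -0.091118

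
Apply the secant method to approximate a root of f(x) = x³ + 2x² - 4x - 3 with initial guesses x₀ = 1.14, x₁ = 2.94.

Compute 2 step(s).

f(x) = x³ + 2x² - 4x - 3
x₀ = 1.14, x₁ = 2.94

Secant formula: x_{n+1} = x_n - f(x_n)(x_n - x_{n-1})/(f(x_n) - f(x_{n-1}))

Iteration 1:
  f(1.140000) = -3.479256
  f(2.940000) = 27.939384
  x_2 = 2.940000 - 27.939384×(2.940000 - 1.140000)/(27.939384 - (-3.479256))
       = 1.339329
Iteration 2:
  f(2.940000) = 27.939384
  f(1.339329) = -2.367217
  x_3 = 1.339329 - (-2.367217)×(1.339329 - 2.940000)/(-2.367217 - 27.939384)
       = 1.464356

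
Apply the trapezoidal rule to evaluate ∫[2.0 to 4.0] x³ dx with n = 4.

f(x) = x³
a = 2.0, b = 4.0, n = 4
h = (b - a)/n = 0.500000

Trapezoidal rule: (h/2)[f(x₀) + 2f(x₁) + 2f(x₂) + ... + f(xₙ)]

x_0 = 2.0000, f(x_0) = 8.000000, coefficient = 1
x_1 = 2.5000, f(x_1) = 15.625000, coefficient = 2
x_2 = 3.0000, f(x_2) = 27.000000, coefficient = 2
x_3 = 3.5000, f(x_3) = 42.875000, coefficient = 2
x_4 = 4.0000, f(x_4) = 64.000000, coefficient = 1

I ≈ (0.500000/2) × 243.000000 = 60.750000
Exact value: 60.000000
Error: 0.750000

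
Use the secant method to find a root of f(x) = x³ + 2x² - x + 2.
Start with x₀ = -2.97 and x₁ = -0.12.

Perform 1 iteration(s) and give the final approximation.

f(x) = x³ + 2x² - x + 2
x₀ = -2.97, x₁ = -0.12

Secant formula: x_{n+1} = x_n - f(x_n)(x_n - x_{n-1})/(f(x_n) - f(x_{n-1}))

Iteration 1:
  f(-2.970000) = -3.586273
  f(-0.120000) = 2.147072
  x_2 = -0.120000 - 2.147072×(-0.120000 - (-2.970000))/(2.147072 - (-3.586273))
       = -1.187292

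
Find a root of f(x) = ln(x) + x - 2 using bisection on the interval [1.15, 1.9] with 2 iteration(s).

f(x) = ln(x) + x - 2
Initial interval: [1.15, 1.9]

Iteration 1:
  c_1 = (1.150000 + 1.900000)/2 = 1.525000
  f(c_1) = f(1.525000) = -0.053006
  f(a) × f(c) ≥ 0, new interval: [1.525000, 1.900000]
Iteration 2:
  c_2 = (1.525000 + 1.900000)/2 = 1.712500
  f(c_2) = f(1.712500) = 0.250454
  f(a) × f(c) < 0, new interval: [1.525000, 1.712500]

After 2 iteration(s), the approximation is c_2 = 1.712500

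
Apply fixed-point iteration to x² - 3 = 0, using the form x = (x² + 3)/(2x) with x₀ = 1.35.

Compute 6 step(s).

Equation: x² - 3 = 0
Fixed-point form: x = (x² + 3)/(2x)
x₀ = 1.35

x_1 = g(1.350000) = 1.786111
x_2 = g(1.786111) = 1.732869
x_3 = g(1.732869) = 1.732051
x_4 = g(1.732051) = 1.732051
x_5 = g(1.732051) = 1.732051
x_6 = g(1.732051) = 1.732051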